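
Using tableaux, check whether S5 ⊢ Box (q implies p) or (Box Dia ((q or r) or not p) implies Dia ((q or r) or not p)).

Tableau for the negation not (Box (q implies p) or (Box Dia ((q or r) or not p) implies Dia ((q or r) or not p))):
1. not (Box (q implies p) or (Box Dia ((q or r) or not p) implies Dia ((q or r) or not p))), u
2. not Box (q implies p), u   [neg-or-rule on 1]
3. not (Box Dia ((q or r) or not p) implies Dia ((q or r) or not p)), u   [neg-or-rule on 1]
4. Box Dia ((q or r) or not p), u   [neg-implies-rule on 3]
5. not Dia ((q or r) or not p), u   [neg-implies-rule on 3]
6. Dia ((q or r) or not p), u   [Box-rule on 4 via uRu]
7. not ((q or r) or not p), u   [neg-Dia-rule on 5 via uRu]
8. not (q or r), u   [neg-or-rule on 7]
9. p, u   [neg-or-rule on 7]
10. not q, u   [neg-or-rule on 8]
11. not r, u   [neg-or-rule on 8]
12. not (q implies p), v   [neg-Box-rule on 2: fresh world v, uRv]
13. q, v   [neg-implies-rule on 12]
14. not p, v   [neg-implies-rule on 12]
15. Dia ((q or r) or not p), v   [Box-rule on 4 via uRv]
16. not ((q or r) or not p), v   [neg-Dia-rule on 5 via uRv]
17. not (q or r), v   [neg-or-rule on 16]
18. p, v   [neg-or-rule on 16]
Accessibility: uRu, uRv, vRu, vRv
Branch closes: p and not p both at v.
Every branch of the negation's tableau closes; the branch above is one of them.

Valid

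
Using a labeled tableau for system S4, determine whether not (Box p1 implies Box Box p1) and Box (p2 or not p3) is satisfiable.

1. not (Box p1 implies Box Box p1) and Box (p2 or not p3), w0
2. not (Box p1 implies Box Box p1), w0
3. Box (p2 or not p3), w0
4. Box p1, w0
5. not Box Box p1, w0
6. p2 or not p3, w0
7. p1, w0
8. not p3, w0
9. not Box p1, w1
10. p2 or not p3, w1
11. p1, w1
12. not p3, w1
13. not p1, w2
14. p2 or not p3, w2
15. p1, w2
Accessibility: w0Rw0, w0Rw1, w0Rw2, w1Rw1, w1Rw2, w2Rw2
Branch closes: p1 and not p1 both at w2.
Every branch closes; the branch above is one of them.

No, unsatisfiable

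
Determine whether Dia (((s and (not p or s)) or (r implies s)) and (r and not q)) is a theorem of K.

Tableau for the negation not Dia (((s and (not p or s)) or (r implies s)) and (r and not q)):
1. not Dia (((s and (not p or s)) or (r implies s)) and (r and not q)), u
The negation has an open branch (countermodel exists).

Not valid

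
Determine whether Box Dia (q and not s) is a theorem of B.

No, not valid

Tableau for the negation not Box Dia (q and not s):
1. not Box Dia (q and not s), 0
2. not Dia (q and not s), 1   [neg-Box-rule on 1: fresh world 1, 0R1]
3. not (q and not s), 0   [neg-Dia-rule on 2 via 1R0]
4. not (q and not s), 1   [neg-Dia-rule on 2 via 1R1]
5. s, 0   [neg-and-rule on 3 (branches; this branch)]
6. s, 1   [neg-and-rule on 4 (branches; this branch)]
Accessibility: 0R0, 0R1, 1R0, 1R1
The negation has an open branch (countermodel exists).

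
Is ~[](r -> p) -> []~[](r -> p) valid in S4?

Tableau for the negation ~(~[](r -> p) -> []~[](r -> p)):
1. ~(~[](r -> p) -> []~[](r -> p)), 0
2. ~[](r -> p), 0
3. ~[]~[](r -> p), 0
4. ~(r -> p), 1
5. r, 1
6. ~p, 1
7. [](r -> p), 2
8. r -> p, 2
9. p, 2
Accessibility: 0R0, 0R1, 0R2, 1R1, 2R2
The negation has an open branch (countermodel exists).

No, not valid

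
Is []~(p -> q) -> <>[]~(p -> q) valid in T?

Tableau for the negation ~([]~(p -> q) -> <>[]~(p -> q)):
1. ~([]~(p -> q) -> <>[]~(p -> q)), w0
2. []~(p -> q), w0
3. ~<>[]~(p -> q), w0
4. ~(p -> q), w0
5. p, w0
6. ~q, w0
7. ~[]~(p -> q), w0
8. p -> q, w1
9. ~(p -> q), w1
10. p, w1
11. ~q, w1
12. ~[]~(p -> q), w1
13. q, w1
Accessibility: w0Rw0, w0Rw1, w1Rw1
Branch closes: q and ~q both at w1.
Every branch of the negation's tableau closes; the branch above is one of them.

Valid in T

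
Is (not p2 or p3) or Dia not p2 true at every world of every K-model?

Tableau for the negation not ((not p2 or p3) or Dia not p2):
1. not ((not p2 or p3) or Dia not p2), 0
2. not (not p2 or p3), 0
3. not Dia not p2, 0
4. p2, 0
5. not p3, 0
The negation has an open branch (countermodel exists).

No, not valid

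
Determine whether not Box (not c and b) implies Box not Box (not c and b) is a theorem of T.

Tableau for the negation not (not Box (not c and b) implies Box not Box (not c and b)):
1. not (not Box (not c and b) implies Box not Box (not c and b)), w0
2. not Box (not c and b), w0
3. not Box not Box (not c and b), w0
4. not (not c and b), w1
5. not b, w1
6. Box (not c and b), w2
7. not c and b, w2
8. not c, w2
9. b, w2
Accessibility: w0Rw0, w0Rw1, w0Rw2, w1Rw1, w2Rw2
The negation has an open branch (countermodel exists).

No, not valid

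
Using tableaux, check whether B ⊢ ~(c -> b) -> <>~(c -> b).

Valid

Tableau for the negation ~(~(c -> b) -> <>~(c -> b)):
1. ~(~(c -> b) -> <>~(c -> b)), u
2. ~(c -> b), u
3. ~<>~(c -> b), u
4. c, u
5. ~b, u
6. c -> b, u
7. b, u
Accessibility: uRu
Branch closes: b and ~b both at u.
All branches of the negation close; one closing branch shown above.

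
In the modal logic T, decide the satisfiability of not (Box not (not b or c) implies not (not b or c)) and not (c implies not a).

Unsatisfiable (every branch closes)

1. not (Box not (not b or c) implies not (not b or c)) and not (c implies not a), u
2. not (Box not (not b or c) implies not (not b or c)), u   [and-rule on 1]
3. not (c implies not a), u   [and-rule on 1]
4. Box not (not b or c), u   [neg-implies-rule on 2]
5. not b or c, u   [neg-implies-rule on 2]
6. c, u   [neg-implies-rule on 3]
7. a, u   [neg-implies-rule on 3]
8. not (not b or c), u   [Box-rule on 4 via uRu]
9. b, u   [neg-or-rule on 8]
10. not c, u   [neg-or-rule on 8]
Accessibility: uRu
Branch closes: c and not c both at u.
Every branch closes; the branch above is one of them.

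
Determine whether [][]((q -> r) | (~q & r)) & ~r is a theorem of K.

Tableau for the negation ~([][]((q -> r) | (~q & r)) & ~r):
1. ~([][]((q -> r) | (~q & r)) & ~r), 0
2. r, 0   [~&-rule on 1 (branches; this branch)]
The negation has an open branch (countermodel exists).

Not valid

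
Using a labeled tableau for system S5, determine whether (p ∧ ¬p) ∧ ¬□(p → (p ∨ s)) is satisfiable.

1. (p ∧ ¬p) ∧ ¬□(p → (p ∨ s)), 0
2. p ∧ ¬p, 0   [∧-rule on 1]
3. ¬□(p → (p ∨ s)), 0   [∧-rule on 1]
4. p, 0   [∧-rule on 2]
5. ¬p, 0   [∧-rule on 2]
Accessibility: 0R0
Branch closes: p and ¬p both at 0.
All branches of the tableau close; one closing branch shown above.

Unsatisfiable (every branch closes)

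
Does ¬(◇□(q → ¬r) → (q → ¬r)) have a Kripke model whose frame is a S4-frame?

1. ¬(◇□(q → ¬r) → (q → ¬r)), u
2. ◇□(q → ¬r), u   [¬→-rule on 1]
3. ¬(q → ¬r), u   [¬→-rule on 1]
4. q, u   [¬→-rule on 3]
5. r, u   [¬→-rule on 3]
6. □(q → ¬r), v   [◇-rule on 2: fresh world v, uRv]
7. q → ¬r, v   [□-rule on 6 via vRv]
8. ¬r, v   [→-rule on 7 (branches; this branch)]
Accessibility: uRu, uRv, vRv

Satisfiable (open branch found)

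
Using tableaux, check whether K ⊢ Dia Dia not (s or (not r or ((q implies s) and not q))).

No, not valid

Tableau for the negation not Dia Dia not (s or (not r or ((q implies s) and not q))):
1. not Dia Dia not (s or (not r or ((q implies s) and not q))), u
The negation has an open branch (countermodel exists).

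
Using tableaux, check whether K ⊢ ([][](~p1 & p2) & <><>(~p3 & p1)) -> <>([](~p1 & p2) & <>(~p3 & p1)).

Valid

Tableau for the negation ~(([][](~p1 & p2) & <><>(~p3 & p1)) -> <>([](~p1 & p2) & <>(~p3 & p1))):
1. ~(([][](~p1 & p2) & <><>(~p3 & p1)) -> <>([](~p1 & p2) & <>(~p3 & p1))), 0
2. [][](~p1 & p2) & <><>(~p3 & p1), 0   [~->-rule on 1]
3. ~<>([](~p1 & p2) & <>(~p3 & p1)), 0   [~->-rule on 1]
4. [][](~p1 & p2), 0   [&-rule on 2]
5. <><>(~p3 & p1), 0   [&-rule on 2]
6. <>(~p3 & p1), 1   [<>-rule on 5: fresh world 1, 0R1]
7. ~([](~p1 & p2) & <>(~p3 & p1)), 1   [~<>-rule on 3 via 0R1]
8. [](~p1 & p2), 1   [[]-rule on 4 via 0R1]
9. ~<>(~p3 & p1), 1   [~&-rule on 7 (branches; this branch)]
10. ~p3 & p1, 2   [<>-rule on 6: fresh world 2, 1R2]
11. ~p3, 2   [&-rule on 10]
12. p1, 2   [&-rule on 10]
13. ~p1 & p2, 2   [[]-rule on 8 via 1R2]
14. ~p1, 2   [&-rule on 13]
15. p2, 2   [&-rule on 13]
Accessibility: 0R1, 1R2
Branch closes: p1 and ~p1 both at 2.
Every branch of the negation's tableau closes; the branch above is one of them.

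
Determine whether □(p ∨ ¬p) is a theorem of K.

Valid in K

Tableau for the negation ¬□(p ∨ ¬p):
1. ¬□(p ∨ ¬p), w0
2. ¬(p ∨ ¬p), w1   [¬□-rule on 1: fresh world w1, w0Rw1]
3. ¬p, w1   [¬∨-rule on 2]
4. p, w1   [¬∨-rule on 2]
Accessibility: w0Rw1
Branch closes: p and ¬p both at w1.
Every branch of the negation's tableau closes; the branch above is one of them.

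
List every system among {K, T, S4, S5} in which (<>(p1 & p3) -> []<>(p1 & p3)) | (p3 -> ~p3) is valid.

S4-tableau for the negation ~((<>(p1 & p3) -> []<>(p1 & p3)) | (p3 -> ~p3)):
1. ~((<>(p1 & p3) -> []<>(p1 & p3)) | (p3 -> ~p3)), w0
2. ~(<>(p1 & p3) -> []<>(p1 & p3)), w0
3. ~(p3 -> ~p3), w0
4. <>(p1 & p3), w0
5. ~[]<>(p1 & p3), w0
6. p3, w0
7. p1 & p3, w1
8. p1, w1
9. p3, w1
10. ~<>(p1 & p3), w2
11. ~(p1 & p3), w2
12. ~p3, w2
Accessibility: w0Rw0, w0Rw1, w0Rw2, w1Rw1, w2Rw2
Complete open branch: countermodel on an S4-frame, so not valid in S4, nor in K, T (the same frame is also a K-frame and a T-frame).
S5-tableau for the negation ~((<>(p1 & p3) -> []<>(p1 & p3)) | (p3 -> ~p3)):
1. ~((<>(p1 & p3) -> []<>(p1 & p3)) | (p3 -> ~p3)), w0
2. ~(<>(p1 & p3) -> []<>(p1 & p3)), w0
3. ~(p3 -> ~p3), w0
4. <>(p1 & p3), w0
5. ~[]<>(p1 & p3), w0
6. p3, w0
7. p1 & p3, w1
8. p1, w1
9. p3, w1
10. ~<>(p1 & p3), w2
11. ~(p1 & p3), w0
12. ~(p1 & p3), w1
13. ~(p1 & p3), w2
14. ~p1, w0
15. ~p3, w1
Accessibility: w0Rw0, w0Rw1, w0Rw2, w1Rw0, w1Rw1, w1Rw2, w2Rw0, w2Rw1, w2Rw2
Branch closes: p3 and ~p3 both at w1.
Every branch closes (one shown): valid in S5.

S5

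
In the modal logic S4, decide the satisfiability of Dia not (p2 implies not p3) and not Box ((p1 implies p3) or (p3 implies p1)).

Unsatisfiable (every branch closes)

1. Dia not (p2 implies not p3) and not Box ((p1 implies p3) or (p3 implies p1)), w0
2. Dia not (p2 implies not p3), w0   [and-rule on 1]
3. not Box ((p1 implies p3) or (p3 implies p1)), w0   [and-rule on 1]
4. not (p2 implies not p3), w1   [Dia-rule on 2: fresh world w1, w0Rw1]
5. p2, w1   [neg-implies-rule on 4]
6. p3, w1   [neg-implies-rule on 4]
7. not ((p1 implies p3) or (p3 implies p1)), w2   [neg-Box-rule on 3: fresh world w2, w0Rw2]
8. not (p1 implies p3), w2   [neg-or-rule on 7]
9. not (p3 implies p1), w2   [neg-or-rule on 7]
10. p1, w2   [neg-implies-rule on 8]
11. not p3, w2   [neg-implies-rule on 8]
12. p3, w2   [neg-implies-rule on 9]
13. not p1, w2   [neg-implies-rule on 9]
Accessibility: w0Rw0, w0Rw1, w0Rw2, w1Rw1, w2Rw2
Branch closes: p3 and not p3 both at w2.
(One branch shown.) All branches close.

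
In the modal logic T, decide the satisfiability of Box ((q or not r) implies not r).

1. Box ((q or not r) implies not r), w0
2. (q or not r) implies not r, w0   [Box-rule on 1 via w0Rw0]
3. not r, w0   [implies-rule on 2 (branches; this branch)]
Accessibility: w0Rw0

Satisfiable (open branch found)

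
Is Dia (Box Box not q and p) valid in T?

Tableau for the negation not Dia (Box Box not q and p):
1. not Dia (Box Box not q and p), w0
2. not (Box Box not q and p), w0   [neg-Dia-rule on 1 via w0Rw0]
3. not p, w0   [neg-and-rule on 2 (branches; this branch)]
Accessibility: w0Rw0
The negation has an open branch (countermodel exists).

Invalid (countermodel exists)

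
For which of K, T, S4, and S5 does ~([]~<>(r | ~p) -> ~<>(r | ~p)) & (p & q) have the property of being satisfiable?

K

K-tableau for the formula:
1. ~([]~<>(r | ~p) -> ~<>(r | ~p)) & (p & q), w0
2. ~([]~<>(r | ~p) -> ~<>(r | ~p)), w0
3. p & q, w0
4. []~<>(r | ~p), w0
5. <>(r | ~p), w0
6. p, w0
7. q, w0
8. r | ~p, w1
9. ~<>(r | ~p), w1
10. ~p, w1
Accessibility: w0Rw1
Complete open branch: satisfiable in K.
T-tableau for the formula:
1. ~([]~<>(r | ~p) -> ~<>(r | ~p)) & (p & q), w0
2. ~([]~<>(r | ~p) -> ~<>(r | ~p)), w0
3. p & q, w0
4. []~<>(r | ~p), w0
5. <>(r | ~p), w0
6. p, w0
7. q, w0
8. ~<>(r | ~p), w0
9. ~(r | ~p), w0
10. ~r, w0
11. r | ~p, w1
12. ~<>(r | ~p), w1
13. ~(r | ~p), w1
14. ~r, w1
15. p, w1
16. ~p, w1
Accessibility: w0Rw0, w0Rw1, w1Rw1
Branch closes: p and ~p both at w1.
Every branch closes (one shown): unsatisfiable in T, hence also in S4, S5 (every S4/S5-frame is a T-frame).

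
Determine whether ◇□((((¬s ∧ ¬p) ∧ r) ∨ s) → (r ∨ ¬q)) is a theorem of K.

No, not valid

Tableau for the negation ¬◇□((((¬s ∧ ¬p) ∧ r) ∨ s) → (r ∨ ¬q)):
1. ¬◇□((((¬s ∧ ¬p) ∧ r) ∨ s) → (r ∨ ¬q)), w0
The negation has an open branch (countermodel exists).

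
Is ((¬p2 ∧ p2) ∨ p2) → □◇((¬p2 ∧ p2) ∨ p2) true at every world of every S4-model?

Tableau for the negation ¬(((¬p2 ∧ p2) ∨ p2) → □◇((¬p2 ∧ p2) ∨ p2)):
1. ¬(((¬p2 ∧ p2) ∨ p2) → □◇((¬p2 ∧ p2) ∨ p2)), w0
2. (¬p2 ∧ p2) ∨ p2, w0   [¬→-rule on 1]
3. ¬□◇((¬p2 ∧ p2) ∨ p2), w0   [¬→-rule on 1]
4. p2, w0   [∨-rule on 2 (branches; this branch)]
5. ¬◇((¬p2 ∧ p2) ∨ p2), w1   [¬□-rule on 3: fresh world w1, w0Rw1]
6. ¬((¬p2 ∧ p2) ∨ p2), w1   [¬◇-rule on 5 via w1Rw1]
7. ¬(¬p2 ∧ p2), w1   [¬∨-rule on 6]
8. ¬p2, w1   [¬∨-rule on 6]
Accessibility: w0Rw0, w0Rw1, w1Rw1
The negation has an open branch (countermodel exists).

Not valid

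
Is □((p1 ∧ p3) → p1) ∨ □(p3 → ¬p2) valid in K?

Valid in K

Tableau for the negation ¬(□((p1 ∧ p3) → p1) ∨ □(p3 → ¬p2)):
1. ¬(□((p1 ∧ p3) → p1) ∨ □(p3 → ¬p2)), 0
2. ¬□((p1 ∧ p3) → p1), 0
3. ¬□(p3 → ¬p2), 0
4. ¬((p1 ∧ p3) → p1), 1
5. p1 ∧ p3, 1
6. ¬p1, 1
7. p1, 1
8. p3, 1
Accessibility: 0R1
Branch closes: p1 and ¬p1 both at 1.
All branches of the negation close; one closing branch shown above.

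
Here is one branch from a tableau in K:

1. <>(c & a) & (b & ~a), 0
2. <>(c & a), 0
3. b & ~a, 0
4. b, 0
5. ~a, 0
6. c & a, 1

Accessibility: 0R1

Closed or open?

Open

No world carries both an atom and its negation.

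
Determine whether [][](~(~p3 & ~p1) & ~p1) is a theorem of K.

Tableau for the negation ~[][](~(~p3 & ~p1) & ~p1):
1. ~[][](~(~p3 & ~p1) & ~p1), u
2. ~[](~(~p3 & ~p1) & ~p1), v
3. ~(~(~p3 & ~p1) & ~p1), w
4. p1, w
Accessibility: uRv, vRw
The negation has an open branch (countermodel exists).

No, not valid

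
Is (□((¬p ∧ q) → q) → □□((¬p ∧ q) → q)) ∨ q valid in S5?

Valid in S5

Tableau for the negation ¬((□((¬p ∧ q) → q) → □□((¬p ∧ q) → q)) ∨ q):
1. ¬((□((¬p ∧ q) → q) → □□((¬p ∧ q) → q)) ∨ q), w0
2. ¬(□((¬p ∧ q) → q) → □□((¬p ∧ q) → q)), w0
3. ¬q, w0
4. □((¬p ∧ q) → q), w0
5. ¬□□((¬p ∧ q) → q), w0
6. (¬p ∧ q) → q, w0
7. ¬(¬p ∧ q), w0
8. ¬□((¬p ∧ q) → q), w1
9. (¬p ∧ q) → q, w1
10. ¬(¬p ∧ q), w1
11. ¬q, w1
12. ¬((¬p ∧ q) → q), w2
13. ¬p ∧ q, w2
14. ¬q, w2
15. ¬p, w2
16. q, w2
Accessibility: w0Rw0, w0Rw1, w0Rw2, w1Rw0, w1Rw1, w1Rw2, w2Rw0, w2Rw1, w2Rw2
Branch closes: q and ¬q both at w2.
Every branch of the negation's tableau closes; the branch above is one of them.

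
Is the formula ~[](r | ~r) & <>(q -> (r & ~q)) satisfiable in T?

Unsatisfiable (every branch closes)

1. ~[](r | ~r) & <>(q -> (r & ~q)), u
2. ~[](r | ~r), u
3. <>(q -> (r & ~q)), u
4. ~(r | ~r), v
5. ~r, v
6. r, v
Accessibility: uRu, uRv, vRv
Branch closes: r and ~r both at v.
Every branch closes; the branch above is one of them.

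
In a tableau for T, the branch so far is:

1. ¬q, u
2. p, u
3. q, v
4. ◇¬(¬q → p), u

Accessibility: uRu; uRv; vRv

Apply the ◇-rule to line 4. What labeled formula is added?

a fresh world w with uRw, and ¬(¬q → p) at w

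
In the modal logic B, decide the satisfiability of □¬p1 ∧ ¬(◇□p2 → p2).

No, unsatisfiable

1. □¬p1 ∧ ¬(◇□p2 → p2), u
2. □¬p1, u   [∧-rule on 1]
3. ¬(◇□p2 → p2), u   [∧-rule on 1]
4. ◇□p2, u   [¬→-rule on 3]
5. ¬p2, u   [¬→-rule on 3]
6. ¬p1, u   [□-rule on 2 via uRu]
7. □p2, v   [◇-rule on 4: fresh world v, uRv]
8. ¬p1, v   [□-rule on 2 via uRv]
9. p2, u   [□-rule on 7 via vRu]
Accessibility: uRu, uRv, vRu, vRv
Branch closes: p2 and ¬p2 both at u.
Every branch closes; the branch above is one of them.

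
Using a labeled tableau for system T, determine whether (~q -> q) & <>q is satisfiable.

Yes, satisfiable

1. (~q -> q) & <>q, u
2. ~q -> q, u
3. <>q, u
4. q, u
5. q, v
Accessibility: uRu, uRv, vRv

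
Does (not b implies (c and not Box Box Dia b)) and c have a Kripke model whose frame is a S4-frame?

1. (not b implies (c and not Box Box Dia b)) and c, 0
2. not b implies (c and not Box Box Dia b), 0
3. c, 0
4. c and not Box Box Dia b, 0
5. not Box Box Dia b, 0
6. not Box Dia b, 1
7. not Dia b, 2
8. not b, 2
Accessibility: 0R0, 0R1, 0R2, 1R1, 1R2, 2R2

Satisfiable (open branch found)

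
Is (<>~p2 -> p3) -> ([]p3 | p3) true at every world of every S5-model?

Tableau for the negation ~((<>~p2 -> p3) -> ([]p3 | p3)):
1. ~((<>~p2 -> p3) -> ([]p3 | p3)), 0
2. <>~p2 -> p3, 0   [~->-rule on 1]
3. ~([]p3 | p3), 0   [~->-rule on 1]
4. ~[]p3, 0   [~|-rule on 3]
5. ~p3, 0   [~|-rule on 3]
6. ~<>~p2, 0   [->-rule on 2 (branches; this branch)]
7. p2, 0   [~<>-rule on 6 via 0R0]
8. ~p3, 1   [~[]-rule on 4: fresh world 1, 0R1]
9. p2, 1   [~<>-rule on 6 via 0R1]
Accessibility: 0R0, 0R1, 1R0, 1R1
The negation has an open branch (countermodel exists).

No, not valid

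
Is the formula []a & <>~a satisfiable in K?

No, unsatisfiable

1. []a & <>~a, 0
2. []a, 0
3. <>~a, 0
4. ~a, 1
5. a, 1
Accessibility: 0R1
Branch closes: a and ~a both at 1.
All branches of the tableau close; one closing branch shown above.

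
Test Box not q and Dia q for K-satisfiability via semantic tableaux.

Unsatisfiable

1. Box not q and Dia q, w0
2. Box not q, w0
3. Dia q, w0
4. q, w1
5. not q, w1
Accessibility: w0Rw1
Branch closes: q and not q both at w1.
All branches of the tableau close; one closing branch shown above.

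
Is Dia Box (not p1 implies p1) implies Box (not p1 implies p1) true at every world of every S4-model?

No, not valid

Tableau for the negation not (Dia Box (not p1 implies p1) implies Box (not p1 implies p1)):
1. not (Dia Box (not p1 implies p1) implies Box (not p1 implies p1)), 0
2. Dia Box (not p1 implies p1), 0
3. not Box (not p1 implies p1), 0
4. Box (not p1 implies p1), 1
5. not p1 implies p1, 1
6. p1, 1
7. not (not p1 implies p1), 2
8. not p1, 2
Accessibility: 0R0, 0R1, 0R2, 1R1, 2R2
The negation has an open branch (countermodel exists).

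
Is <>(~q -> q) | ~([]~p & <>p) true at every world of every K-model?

Valid in K

Tableau for the negation ~(<>(~q -> q) | ~([]~p & <>p)):
1. ~(<>(~q -> q) | ~([]~p & <>p)), u
2. ~<>(~q -> q), u   [~|-rule on 1]
3. []~p & <>p, u   [~|-rule on 1]
4. []~p, u   [&-rule on 3]
5. <>p, u   [&-rule on 3]
6. p, v   [<>-rule on 5: fresh world v, uRv]
7. ~(~q -> q), v   [~<>-rule on 2 via uRv]
8. ~q, v   [~->-rule on 7]
9. ~p, v   [[]-rule on 4 via uRv]
Accessibility: uRv
Branch closes: p and ~p both at v.
Every branch of the negation's tableau closes; the branch above is one of them.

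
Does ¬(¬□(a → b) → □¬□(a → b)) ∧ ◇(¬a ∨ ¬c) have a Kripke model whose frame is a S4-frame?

1. ¬(¬□(a → b) → □¬□(a → b)) ∧ ◇(¬a ∨ ¬c), 0
2. ¬(¬□(a → b) → □¬□(a → b)), 0
3. ◇(¬a ∨ ¬c), 0
4. ¬□(a → b), 0
5. ¬□¬□(a → b), 0
6. ¬a ∨ ¬c, 1
7. ¬c, 1
8. ¬(a → b), 2
9. a, 2
10. ¬b, 2
11. □(a → b), 3
12. a → b, 3
13. b, 3
Accessibility: 0R0, 0R1, 0R2, 0R3, 1R1, 2R2, 3R3

Yes, satisfiable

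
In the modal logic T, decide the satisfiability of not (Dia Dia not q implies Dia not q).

Yes, satisfiable

1. not (Dia Dia not q implies Dia not q), w0
2. Dia Dia not q, w0   [neg-implies-rule on 1]
3. not Dia not q, w0   [neg-implies-rule on 1]
4. q, w0   [neg-Dia-rule on 3 via w0Rw0]
5. Dia not q, w1   [Dia-rule on 2: fresh world w1, w0Rw1]
6. q, w1   [neg-Dia-rule on 3 via w0Rw1]
7. not q, w2   [Dia-rule on 5: fresh world w2, w1Rw2]
Accessibility: w0Rw0, w0Rw1, w1Rw1, w1Rw2, w2Rw2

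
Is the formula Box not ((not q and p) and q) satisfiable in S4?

1. Box not ((not q and p) and q), 0
2. not ((not q and p) and q), 0   [Box-rule on 1 via 0R0]
3. not q, 0   [neg-and-rule on 2 (branches; this branch)]
Accessibility: 0R0

Yes, satisfiable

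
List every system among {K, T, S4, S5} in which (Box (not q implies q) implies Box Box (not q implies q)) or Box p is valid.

T-tableau for the negation not ((Box (not q implies q) implies Box Box (not q implies q)) or Box p):
1. not ((Box (not q implies q) implies Box Box (not q implies q)) or Box p), w0
2. not (Box (not q implies q) implies Box Box (not q implies q)), w0
3. not Box p, w0
4. Box (not q implies q), w0
5. not Box Box (not q implies q), w0
6. not q implies q, w0
7. q, w0
8. not p, w1
9. not q implies q, w1
10. q, w1
11. not Box (not q implies q), w2
12. not q implies q, w2
13. q, w2
14. not (not q implies q), w3
15. not q, w3
Accessibility: w0Rw0, w0Rw1, w0Rw2, w1Rw1, w2Rw2, w2Rw3, w3Rw3
Complete open branch: countermodel on a T-frame, so not valid in T, nor in K (the same frame is also a K-frame).
S4-tableau for the negation not ((Box (not q implies q) implies Box Box (not q implies q)) or Box p):
1. not ((Box (not q implies q) implies Box Box (not q implies q)) or Box p), w0
2. not (Box (not q implies q) implies Box Box (not q implies q)), w0
3. not Box p, w0
4. Box (not q implies q), w0
5. not Box Box (not q implies q), w0
6. not q implies q, w0
7. q, w0
8. not p, w1
9. not q implies q, w1
10. q, w1
11. not Box (not q implies q), w2
12. not q implies q, w2
13. q, w2
14. not (not q implies q), w3
15. not q, w3
16. not q implies q, w3
17. q, w3
Accessibility: w0Rw0, w0Rw1, w0Rw2, w0Rw3, w1Rw1, w2Rw2, w2Rw3, w3Rw3
Branch closes: q and not q both at w3.
Every branch closes (one shown): valid in S4, hence also in S5 (every theorem of S4 is a theorem of S5).

S4, S5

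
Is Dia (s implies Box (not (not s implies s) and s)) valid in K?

Invalid (countermodel exists)

Tableau for the negation not Dia (s implies Box (not (not s implies s) and s)):
1. not Dia (s implies Box (not (not s implies s) and s)), 0
The negation has an open branch (countermodel exists).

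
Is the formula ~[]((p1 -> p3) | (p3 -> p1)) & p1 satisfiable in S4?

1. ~[]((p1 -> p3) | (p3 -> p1)) & p1, u
2. ~[]((p1 -> p3) | (p3 -> p1)), u   [&-rule on 1]
3. p1, u   [&-rule on 1]
4. ~((p1 -> p3) | (p3 -> p1)), v   [~[]-rule on 2: fresh world v, uRv]
5. ~(p1 -> p3), v   [~|-rule on 4]
6. ~(p3 -> p1), v   [~|-rule on 4]
7. p1, v   [~->-rule on 5]
8. ~p3, v   [~->-rule on 5]
9. p3, v   [~->-rule on 6]
10. ~p1, v   [~->-rule on 6]
Accessibility: uRu, uRv, vRv
Branch closes: p3 and ~p3 both at v.
(One branch shown.) All branches close.

No, unsatisfiable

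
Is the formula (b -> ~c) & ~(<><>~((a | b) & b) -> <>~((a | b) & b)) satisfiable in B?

1. (b -> ~c) & ~(<><>~((a | b) & b) -> <>~((a | b) & b)), 0
2. b -> ~c, 0
3. ~(<><>~((a | b) & b) -> <>~((a | b) & b)), 0
4. <><>~((a | b) & b), 0
5. ~<>~((a | b) & b), 0
6. (a | b) & b, 0
7. a | b, 0
8. b, 0
9. ~c, 0
10. <>~((a | b) & b), 1
11. (a | b) & b, 1
12. a | b, 1
13. b, 1
14. ~((a | b) & b), 2
15. ~b, 2
Accessibility: 0R0, 0R1, 1R0, 1R1, 1R2, 2R1, 2R2

Satisfiable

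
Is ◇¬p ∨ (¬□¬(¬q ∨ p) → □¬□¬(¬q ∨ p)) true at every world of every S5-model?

Tableau for the negation ¬(◇¬p ∨ (¬□¬(¬q ∨ p) → □¬□¬(¬q ∨ p))):
1. ¬(◇¬p ∨ (¬□¬(¬q ∨ p) → □¬□¬(¬q ∨ p))), 0
2. ¬◇¬p, 0   [¬∨-rule on 1]
3. ¬(¬□¬(¬q ∨ p) → □¬□¬(¬q ∨ p)), 0   [¬∨-rule on 1]
4. ¬□¬(¬q ∨ p), 0   [¬→-rule on 3]
5. ¬□¬□¬(¬q ∨ p), 0   [¬→-rule on 3]
6. p, 0   [¬◇-rule on 2 via 0R0]
7. ¬q ∨ p, 1   [¬□-rule on 4: fresh world 1, 0R1]
8. p, 1   [¬◇-rule on 2 via 0R1]
9. □¬(¬q ∨ p), 2   [¬□-rule on 5: fresh world 2, 0R2]
10. p, 2   [¬◇-rule on 2 via 0R2]
11. ¬(¬q ∨ p), 0   [□-rule on 9 via 2R0]
12. q, 0   [¬∨-rule on 11]
13. ¬p, 0   [¬∨-rule on 11]
Accessibility: 0R0, 0R1, 0R2, 1R0, 1R1, 1R2, 2R0, 2R1, 2R2
Branch closes: p and ¬p both at 0.
Every branch of the negation's tableau closes; the branch above is one of them.

Valid in S5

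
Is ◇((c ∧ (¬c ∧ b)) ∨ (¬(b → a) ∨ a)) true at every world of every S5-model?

Not valid

Tableau for the negation ¬◇((c ∧ (¬c ∧ b)) ∨ (¬(b → a) ∨ a)):
1. ¬◇((c ∧ (¬c ∧ b)) ∨ (¬(b → a) ∨ a)), w0
2. ¬((c ∧ (¬c ∧ b)) ∨ (¬(b → a) ∨ a)), w0
3. ¬(c ∧ (¬c ∧ b)), w0
4. ¬(¬(b → a) ∨ a), w0
5. b → a, w0
6. ¬a, w0
7. ¬(¬c ∧ b), w0
8. ¬b, w0
Accessibility: w0Rw0
The negation has an open branch (countermodel exists).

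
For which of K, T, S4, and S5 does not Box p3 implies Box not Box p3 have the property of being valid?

S5

S5-tableau for the negation not (not Box p3 implies Box not Box p3):
1. not (not Box p3 implies Box not Box p3), u
2. not Box p3, u
3. not Box not Box p3, u
4. not p3, v
5. Box p3, w
6. p3, u
7. p3, v
Accessibility: uRu, uRv, uRw, vRu, vRv, vRw, wRu, wRv, wRw
Branch closes: p3 and not p3 both at v.
Every branch closes (one shown): valid in S5.
S4-tableau for the negation not (not Box p3 implies Box not Box p3):
1. not (not Box p3 implies Box not Box p3), u
2. not Box p3, u
3. not Box not Box p3, u
4. not p3, v
5. Box p3, w
6. p3, w
Accessibility: uRu, uRv, uRw, vRv, wRw
Complete open branch: countermodel on an S4-frame, so not valid in S4, nor in K, T (the same frame is also a K-frame and a T-frame).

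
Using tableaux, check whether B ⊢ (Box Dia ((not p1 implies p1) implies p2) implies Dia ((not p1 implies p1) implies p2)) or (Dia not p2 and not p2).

Yes, valid

Tableau for the negation not ((Box Dia ((not p1 implies p1) implies p2) implies Dia ((not p1 implies p1) implies p2)) or (Dia not p2 and not p2)):
1. not ((Box Dia ((not p1 implies p1) implies p2) implies Dia ((not p1 implies p1) implies p2)) or (Dia not p2 and not p2)), u
2. not (Box Dia ((not p1 implies p1) implies p2) implies Dia ((not p1 implies p1) implies p2)), u
3. not (Dia not p2 and not p2), u
4. Box Dia ((not p1 implies p1) implies p2), u
5. not Dia ((not p1 implies p1) implies p2), u
6. Dia ((not p1 implies p1) implies p2), u
7. not ((not p1 implies p1) implies p2), u
8. not p1 implies p1, u
9. not p2, u
10. not Dia not p2, u
11. p2, u
Accessibility: uRu
Branch closes: p2 and not p2 both at u.
All branches of the negation close; one closing branch shown above.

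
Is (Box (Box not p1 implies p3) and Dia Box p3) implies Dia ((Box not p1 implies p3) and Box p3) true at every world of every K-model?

Tableau for the negation not ((Box (Box not p1 implies p3) and Dia Box p3) implies Dia ((Box not p1 implies p3) and Box p3)):
1. not ((Box (Box not p1 implies p3) and Dia Box p3) implies Dia ((Box not p1 implies p3) and Box p3)), 0
2. Box (Box not p1 implies p3) and Dia Box p3, 0   [neg-implies-rule on 1]
3. not Dia ((Box not p1 implies p3) and Box p3), 0   [neg-implies-rule on 1]
4. Box (Box not p1 implies p3), 0   [and-rule on 2]
5. Dia Box p3, 0   [and-rule on 2]
6. Box p3, 1   [Dia-rule on 5: fresh world 1, 0R1]
7. not ((Box not p1 implies p3) and Box p3), 1   [neg-Dia-rule on 3 via 0R1]
8. Box not p1 implies p3, 1   [Box-rule on 4 via 0R1]
9. not (Box not p1 implies p3), 1   [neg-and-rule on 7 (branches; this branch)]
10. Box not p1, 1   [neg-implies-rule on 9]
11. not p3, 1   [neg-implies-rule on 9]
12. not Box not p1, 1   [implies-rule on 8 (branches; this branch)]
13. p1, 2   [neg-Box-rule on 12: fresh world 2, 1R2]
14. p3, 2   [Box-rule on 6 via 1R2]
15. not p1, 2   [Box-rule on 10 via 1R2]
Accessibility: 0R1, 1R2
Branch closes: p1 and not p1 both at 2.
All branches of the negation close; one closing branch shown above.

Yes, valid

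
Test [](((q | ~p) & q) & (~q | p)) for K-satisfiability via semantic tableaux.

1. [](((q | ~p) & q) & (~q | p)), w0

Yes, satisfiable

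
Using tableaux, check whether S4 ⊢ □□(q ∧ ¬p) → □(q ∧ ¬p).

Tableau for the negation ¬(□□(q ∧ ¬p) → □(q ∧ ¬p)):
1. ¬(□□(q ∧ ¬p) → □(q ∧ ¬p)), w0
2. □□(q ∧ ¬p), w0
3. ¬□(q ∧ ¬p), w0
4. □(q ∧ ¬p), w0
5. q ∧ ¬p, w0
6. q, w0
7. ¬p, w0
8. ¬(q ∧ ¬p), w1
9. □(q ∧ ¬p), w1
10. q ∧ ¬p, w1
11. q, w1
12. ¬p, w1
13. p, w1
Accessibility: w0Rw0, w0Rw1, w1Rw1
Branch closes: p and ¬p both at w1.
Every branch of the negation's tableau closes; the branch above is one of them.

Valid in S4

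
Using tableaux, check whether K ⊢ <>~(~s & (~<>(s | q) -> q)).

Tableau for the negation ~<>~(~s & (~<>(s | q) -> q)):
1. ~<>~(~s & (~<>(s | q) -> q)), 0
The negation has an open branch (countermodel exists).

Invalid (countermodel exists)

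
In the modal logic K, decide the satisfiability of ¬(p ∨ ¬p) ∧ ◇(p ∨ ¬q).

Unsatisfiable (every branch closes)

1. ¬(p ∨ ¬p) ∧ ◇(p ∨ ¬q), u
2. ¬(p ∨ ¬p), u   [∧-rule on 1]
3. ◇(p ∨ ¬q), u   [∧-rule on 1]
4. ¬p, u   [¬∨-rule on 2]
5. p, u   [¬∨-rule on 2]
Branch closes: p and ¬p both at u.
All branches of the tableau close; one closing branch shown above.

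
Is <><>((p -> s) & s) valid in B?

Tableau for the negation ~<><>((p -> s) & s):
1. ~<><>((p -> s) & s), w0
2. ~<>((p -> s) & s), w0
3. ~((p -> s) & s), w0
4. ~s, w0
Accessibility: w0Rw0
The negation has an open branch (countermodel exists).

No, not valid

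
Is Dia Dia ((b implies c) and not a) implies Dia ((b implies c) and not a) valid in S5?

Valid in S5

Tableau for the negation not (Dia Dia ((b implies c) and not a) implies Dia ((b implies c) and not a)):
1. not (Dia Dia ((b implies c) and not a) implies Dia ((b implies c) and not a)), u
2. Dia Dia ((b implies c) and not a), u   [neg-implies-rule on 1]
3. not Dia ((b implies c) and not a), u   [neg-implies-rule on 1]
4. not ((b implies c) and not a), u   [neg-Dia-rule on 3 via uRu]
5. not (b implies c), u   [neg-and-rule on 4 (branches; this branch)]
6. b, u   [neg-implies-rule on 5]
7. not c, u   [neg-implies-rule on 5]
8. Dia ((b implies c) and not a), v   [Dia-rule on 2: fresh world v, uRv]
9. not ((b implies c) and not a), v   [neg-Dia-rule on 3 via uRv]
10. not (b implies c), v   [neg-and-rule on 9 (branches; this branch)]
11. b, v   [neg-implies-rule on 10]
12. not c, v   [neg-implies-rule on 10]
13. (b implies c) and not a, w   [Dia-rule on 8: fresh world w, vRw]
14. b implies c, w   [and-rule on 13]
15. not a, w   [and-rule on 13]
16. not ((b implies c) and not a), w   [neg-Dia-rule on 3 via uRw]
17. c, w   [implies-rule on 14 (branches; this branch)]
18. not (b implies c), w   [neg-and-rule on 16 (branches; this branch)]
19. b, w   [neg-implies-rule on 18]
20. not c, w   [neg-implies-rule on 18]
Accessibility: uRu, uRv, uRw, vRu, vRv, vRw, wRu, wRv, wRw
Branch closes: c and not c both at w.
Every branch of the negation's tableau closes; the branch above is one of them.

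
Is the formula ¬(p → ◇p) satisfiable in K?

Yes, satisfiable

1. ¬(p → ◇p), 0
2. p, 0   [¬→-rule on 1]
3. ¬◇p, 0   [¬→-rule on 1]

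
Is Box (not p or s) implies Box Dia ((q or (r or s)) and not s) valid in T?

No, not valid

Tableau for the negation not (Box (not p or s) implies Box Dia ((q or (r or s)) and not s)):
1. not (Box (not p or s) implies Box Dia ((q or (r or s)) and not s)), u
2. Box (not p or s), u   [neg-implies-rule on 1]
3. not Box Dia ((q or (r or s)) and not s), u   [neg-implies-rule on 1]
4. not p or s, u   [Box-rule on 2 via uRu]
5. s, u   [or-rule on 4 (branches; this branch)]
6. not Dia ((q or (r or s)) and not s), v   [neg-Box-rule on 3: fresh world v, uRv]
7. not p or s, v   [Box-rule on 2 via uRv]
8. not ((q or (r or s)) and not s), v   [neg-Dia-rule on 6 via vRv]
9. s, v   [or-rule on 7 (branches; this branch)]
Accessibility: uRu, uRv, vRv
The negation has an open branch (countermodel exists).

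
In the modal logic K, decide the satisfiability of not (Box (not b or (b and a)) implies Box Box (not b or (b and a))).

1. not (Box (not b or (b and a)) implies Box Box (not b or (b and a))), w0
2. Box (not b or (b and a)), w0   [neg-implies-rule on 1]
3. not Box Box (not b or (b and a)), w0   [neg-implies-rule on 1]
4. not Box (not b or (b and a)), w1   [neg-Box-rule on 3: fresh world w1, w0Rw1]
5. not b or (b and a), w1   [Box-rule on 2 via w0Rw1]
6. b and a, w1   [or-rule on 5 (branches; this branch)]
7. b, w1   [and-rule on 6]
8. a, w1   [and-rule on 6]
9. not (not b or (b and a)), w2   [neg-Box-rule on 4: fresh world w2, w1Rw2]
10. b, w2   [neg-or-rule on 9]
11. not (b and a), w2   [neg-or-rule on 9]
12. not a, w2   [neg-and-rule on 11 (branches; this branch)]
Accessibility: w0Rw1, w1Rw2

Yes, satisfiable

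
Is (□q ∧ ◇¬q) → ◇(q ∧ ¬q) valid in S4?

Tableau for the negation ¬((□q ∧ ◇¬q) → ◇(q ∧ ¬q)):
1. ¬((□q ∧ ◇¬q) → ◇(q ∧ ¬q)), w0
2. □q ∧ ◇¬q, w0   [¬→-rule on 1]
3. ¬◇(q ∧ ¬q), w0   [¬→-rule on 1]
4. □q, w0   [∧-rule on 2]
5. ◇¬q, w0   [∧-rule on 2]
6. ¬(q ∧ ¬q), w0   [¬◇-rule on 3 via w0Rw0]
7. q, w0   [□-rule on 4 via w0Rw0]
8. ¬q, w1   [◇-rule on 5: fresh world w1, w0Rw1]
9. ¬(q ∧ ¬q), w1   [¬◇-rule on 3 via w0Rw1]
10. q, w1   [□-rule on 4 via w0Rw1]
Accessibility: w0Rw0, w0Rw1, w1Rw1
Branch closes: q and ¬q both at w1.
Every branch of the negation's tableau closes; the branch above is one of them.

Valid in S4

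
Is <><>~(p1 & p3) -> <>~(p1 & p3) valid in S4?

Valid

Tableau for the negation ~(<><>~(p1 & p3) -> <>~(p1 & p3)):
1. ~(<><>~(p1 & p3) -> <>~(p1 & p3)), 0
2. <><>~(p1 & p3), 0   [~->-rule on 1]
3. ~<>~(p1 & p3), 0   [~->-rule on 1]
4. p1 & p3, 0   [~<>-rule on 3 via 0R0]
5. p1, 0   [&-rule on 4]
6. p3, 0   [&-rule on 4]
7. <>~(p1 & p3), 1   [<>-rule on 2: fresh world 1, 0R1]
8. p1 & p3, 1   [~<>-rule on 3 via 0R1]
9. p1, 1   [&-rule on 8]
10. p3, 1   [&-rule on 8]
11. ~(p1 & p3), 2   [<>-rule on 7: fresh world 2, 1R2]
12. p1 & p3, 2   [~<>-rule on 3 via 0R2]
13. p1, 2   [&-rule on 12]
14. p3, 2   [&-rule on 12]
15. ~p3, 2   [~&-rule on 11 (branches; this branch)]
Accessibility: 0R0, 0R1, 0R2, 1R1, 1R2, 2R2
Branch closes: p3 and ~p3 both at 2.
Every branch of the negation's tableau closes; the branch above is one of them.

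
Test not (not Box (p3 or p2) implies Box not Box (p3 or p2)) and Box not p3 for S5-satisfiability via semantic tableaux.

No, unsatisfiable

1. not (not Box (p3 or p2) implies Box not Box (p3 or p2)) and Box not p3, w0
2. not (not Box (p3 or p2) implies Box not Box (p3 or p2)), w0
3. Box not p3, w0
4. not Box (p3 or p2), w0
5. not Box not Box (p3 or p2), w0
6. not p3, w0
7. not (p3 or p2), w1
8. not p3, w1
9. not p2, w1
10. Box (p3 or p2), w2
11. not p3, w2
12. p3 or p2, w0
13. p3 or p2, w1
14. p3 or p2, w2
15. p2, w0
16. p2, w1
Accessibility: w0Rw0, w0Rw1, w0Rw2, w1Rw0, w1Rw1, w1Rw2, w2Rw0, w2Rw1, w2Rw2
Branch closes: p2 and not p2 both at w1.
All branches of the tableau close; one closing branch shown above.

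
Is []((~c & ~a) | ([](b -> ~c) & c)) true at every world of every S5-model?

Tableau for the negation ~[]((~c & ~a) | ([](b -> ~c) & c)):
1. ~[]((~c & ~a) | ([](b -> ~c) & c)), w0
2. ~((~c & ~a) | ([](b -> ~c) & c)), w1
3. ~(~c & ~a), w1
4. ~([](b -> ~c) & c), w1
5. a, w1
6. ~c, w1
Accessibility: w0Rw0, w0Rw1, w1Rw0, w1Rw1
The negation has an open branch (countermodel exists).

Invalid (countermodel exists)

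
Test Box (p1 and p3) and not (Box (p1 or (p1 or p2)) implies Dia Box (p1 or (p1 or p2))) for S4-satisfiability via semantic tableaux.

1. Box (p1 and p3) and not (Box (p1 or (p1 or p2)) implies Dia Box (p1 or (p1 or p2))), w0
2. Box (p1 and p3), w0
3. not (Box (p1 or (p1 or p2)) implies Dia Box (p1 or (p1 or p2))), w0
4. Box (p1 or (p1 or p2)), w0
5. not Dia Box (p1 or (p1 or p2)), w0
6. p1 and p3, w0
7. p1, w0
8. p3, w0
9. p1 or (p1 or p2), w0
10. not Box (p1 or (p1 or p2)), w0
11. p1 or p2, w0
12. p2, w0
13. not (p1 or (p1 or p2)), w1
14. not p1, w1
15. not (p1 or p2), w1
16. not p2, w1
17. p1 and p3, w1
18. p1, w1
19. p3, w1
Accessibility: w0Rw0, w0Rw1, w1Rw1
Branch closes: p1 and not p1 both at w1.
(One branch shown.) All branches close.

No, unsatisfiable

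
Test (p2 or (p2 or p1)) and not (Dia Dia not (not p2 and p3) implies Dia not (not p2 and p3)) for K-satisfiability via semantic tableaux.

Yes, satisfiable

1. (p2 or (p2 or p1)) and not (Dia Dia not (not p2 and p3) implies Dia not (not p2 and p3)), u
2. p2 or (p2 or p1), u
3. not (Dia Dia not (not p2 and p3) implies Dia not (not p2 and p3)), u
4. Dia Dia not (not p2 and p3), u
5. not Dia not (not p2 and p3), u
6. p2 or p1, u
7. p1, u
8. Dia not (not p2 and p3), v
9. not p2 and p3, v
10. not p2, v
11. p3, v
12. not (not p2 and p3), w
13. not p3, w
Accessibility: uRv, vRw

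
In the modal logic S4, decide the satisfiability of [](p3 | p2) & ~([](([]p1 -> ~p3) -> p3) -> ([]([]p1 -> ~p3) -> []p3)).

1. [](p3 | p2) & ~([](([]p1 -> ~p3) -> p3) -> ([]([]p1 -> ~p3) -> []p3)), u
2. [](p3 | p2), u
3. ~([](([]p1 -> ~p3) -> p3) -> ([]([]p1 -> ~p3) -> []p3)), u
4. [](([]p1 -> ~p3) -> p3), u
5. ~([]([]p1 -> ~p3) -> []p3), u
6. []([]p1 -> ~p3), u
7. ~[]p3, u
8. p3 | p2, u
9. ([]p1 -> ~p3) -> p3, u
10. []p1 -> ~p3, u
11. p2, u
12. ~([]p1 -> ~p3), u
13. []p1, u
14. p3, u
15. p1, u
16. ~[]p1, u
17. ~p3, v
18. p3 | p2, v
19. ([]p1 -> ~p3) -> p3, v
20. []p1 -> ~p3, v
21. p1, v
22. p2, v
23. ~([]p1 -> ~p3), v
24. []p1, v
25. p3, v
Accessibility: uRu, uRv, vRv
Branch closes: p3 and ~p3 both at v.
All branches of the tableau close; one closing branch shown above.

Unsatisfiable (every branch closes)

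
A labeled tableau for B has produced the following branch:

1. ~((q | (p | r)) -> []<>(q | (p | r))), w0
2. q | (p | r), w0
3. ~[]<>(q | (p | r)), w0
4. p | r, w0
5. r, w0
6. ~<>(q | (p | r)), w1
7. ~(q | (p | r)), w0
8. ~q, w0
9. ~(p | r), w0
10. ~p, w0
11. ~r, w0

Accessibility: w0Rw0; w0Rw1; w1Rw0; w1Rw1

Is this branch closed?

Both r and ~r appear at w0.

Yes, closed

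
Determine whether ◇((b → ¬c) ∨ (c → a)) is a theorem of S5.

No, not valid

Tableau for the negation ¬◇((b → ¬c) ∨ (c → a)):
1. ¬◇((b → ¬c) ∨ (c → a)), u
2. ¬((b → ¬c) ∨ (c → a)), u
3. ¬(b → ¬c), u
4. ¬(c → a), u
5. b, u
6. c, u
7. ¬a, u
Accessibility: uRu
The negation has an open branch (countermodel exists).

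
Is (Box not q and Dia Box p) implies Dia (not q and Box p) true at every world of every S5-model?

Tableau for the negation not ((Box not q and Dia Box p) implies Dia (not q and Box p)):
1. not ((Box not q and Dia Box p) implies Dia (not q and Box p)), u
2. Box not q and Dia Box p, u
3. not Dia (not q and Box p), u
4. Box not q, u
5. Dia Box p, u
6. not (not q and Box p), u
7. not q, u
8. not Box p, u
9. Box p, v
10. not (not q and Box p), v
11. not q, v
12. p, u
13. p, v
14. not Box p, v
15. not p, w
16. not (not q and Box p), w
17. not q, w
18. p, w
Accessibility: uRu, uRv, uRw, vRu, vRv, vRw, wRu, wRv, wRw
Branch closes: p and not p both at w.
All branches of the negation close; one closing branch shown above.

Yes, valid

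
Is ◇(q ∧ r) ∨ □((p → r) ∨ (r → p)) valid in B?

Yes, valid

Tableau for the negation ¬(◇(q ∧ r) ∨ □((p → r) ∨ (r → p))):
1. ¬(◇(q ∧ r) ∨ □((p → r) ∨ (r → p))), w0
2. ¬◇(q ∧ r), w0   [¬∨-rule on 1]
3. ¬□((p → r) ∨ (r → p)), w0   [¬∨-rule on 1]
4. ¬(q ∧ r), w0   [¬◇-rule on 2 via w0Rw0]
5. ¬r, w0   [¬∧-rule on 4 (branches; this branch)]
6. ¬((p → r) ∨ (r → p)), w1   [¬□-rule on 3: fresh world w1, w0Rw1]
7. ¬(p → r), w1   [¬∨-rule on 6]
8. ¬(r → p), w1   [¬∨-rule on 6]
9. p, w1   [¬→-rule on 7]
10. ¬r, w1   [¬→-rule on 7]
11. r, w1   [¬→-rule on 8]
12. ¬p, w1   [¬→-rule on 8]
Accessibility: w0Rw0, w0Rw1, w1Rw0, w1Rw1
Branch closes: r and ¬r both at w1.
Every branch of the negation's tableau closes; the branch above is one of them.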